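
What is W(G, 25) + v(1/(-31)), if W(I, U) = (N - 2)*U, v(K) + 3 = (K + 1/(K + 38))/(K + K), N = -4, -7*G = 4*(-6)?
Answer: -179973/1177 ≈ -152.91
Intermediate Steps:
G = 24/7 (G = -4*(-6)/7 = -1/7*(-24) = 24/7 ≈ 3.4286)
v(K) = -3 + (K + 1/(38 + K))/(2*K) (v(K) = -3 + (K + 1/(K + 38))/(K + K) = -3 + (K + 1/(38 + K))/((2*K)) = -3 + (K + 1/(38 + K))*(1/(2*K)) = -3 + (K + 1/(38 + K))/(2*K))
W(I, U) = -6*U (W(I, U) = (-4 - 2)*U = -6*U)
W(G, 25) + v(1/(-31)) = -6*25 + (1 - 190/(-31) - 5*(1/(-31))**2)/(2*(1/(-31))*(38 + 1/(-31))) = -150 + (1 - 190*(-1/31) - 5*(-1/31)**2)/(2*(-1/31)*(38 - 1/31)) = -150 + (1/2)*(-31)*(1 + 190/31 - 5*1/961)/(1177/31) = -150 + (1/2)*(-31)*(31/1177)*(1 + 190/31 - 5/961) = -150 + (1/2)*(-31)*(31/1177)*(6846/961) = -150 - 3423/1177 = -179973/1177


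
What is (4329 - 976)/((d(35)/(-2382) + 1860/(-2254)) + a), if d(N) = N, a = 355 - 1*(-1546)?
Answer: 9001175442/5101006409 ≈ 1.7646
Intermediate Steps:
a = 1901 (a = 355 + 1546 = 1901)
(4329 - 976)/((d(35)/(-2382) + 1860/(-2254)) + a) = (4329 - 976)/((35/(-2382) + 1860/(-2254)) + 1901) = 3353/((35*(-1/2382) + 1860*(-1/2254)) + 1901) = 3353/((-35/2382 - 930/1127) + 1901) = 3353/(-2254705/2684514 + 1901) = 3353/(5101006409/2684514) = 3353*(2684514/5101006409) = 9001175442/5101006409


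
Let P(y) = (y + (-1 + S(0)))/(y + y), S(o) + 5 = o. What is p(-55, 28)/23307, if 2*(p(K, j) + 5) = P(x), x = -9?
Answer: -55/279684 ≈ -0.00019665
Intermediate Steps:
S(o) = -5 + o
P(y) = (-6 + y)/(2*y) (P(y) = (y + (-1 + (-5 + 0)))/(y + y) = (y + (-1 - 5))/((2*y)) = (y - 6)*(1/(2*y)) = (-6 + y)*(1/(2*y)) = (-6 + y)/(2*y))
p(K, j) = -55/12 (p(K, j) = -5 + ((½)*(-6 - 9)/(-9))/2 = -5 + ((½)*(-⅑)*(-15))/2 = -5 + (½)*(⅚) = -5 + 5/12 = -55/12)
p(-55, 28)/23307 = -55/12/23307 = -55/12*1/23307 = -55/279684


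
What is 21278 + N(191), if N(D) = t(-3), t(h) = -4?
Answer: 21274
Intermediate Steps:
N(D) = -4
21278 + N(191) = 21278 - 4 = 21274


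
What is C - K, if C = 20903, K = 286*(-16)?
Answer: 25479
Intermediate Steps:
K = -4576
C - K = 20903 - 1*(-4576) = 20903 + 4576 = 25479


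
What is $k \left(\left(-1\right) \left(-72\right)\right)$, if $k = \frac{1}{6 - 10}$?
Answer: $-18$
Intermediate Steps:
$k = - \frac{1}{4}$ ($k = \frac{1}{-4} = - \frac{1}{4} \approx -0.25$)
$k \left(\left(-1\right) \left(-72\right)\right) = - \frac{\left(-1\right) \left(-72\right)}{4} = \left(- \frac{1}{4}\right) 72 = -18$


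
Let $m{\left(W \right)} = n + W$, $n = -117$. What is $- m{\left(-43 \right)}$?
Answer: $160$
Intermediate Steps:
$m{\left(W \right)} = -117 + W$
$- m{\left(-43 \right)} = - (-117 - 43) = \left(-1\right) \left(-160\right) = 160$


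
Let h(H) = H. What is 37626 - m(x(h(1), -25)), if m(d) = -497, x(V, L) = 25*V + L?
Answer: 38123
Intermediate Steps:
x(V, L) = L + 25*V
37626 - m(x(h(1), -25)) = 37626 - 1*(-497) = 37626 + 497 = 38123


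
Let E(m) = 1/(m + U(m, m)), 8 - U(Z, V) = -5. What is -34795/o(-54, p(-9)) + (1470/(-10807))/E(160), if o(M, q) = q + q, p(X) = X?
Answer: 371451985/194526 ≈ 1909.5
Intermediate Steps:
U(Z, V) = 13 (U(Z, V) = 8 - 1*(-5) = 8 + 5 = 13)
E(m) = 1/(13 + m) (E(m) = 1/(m + 13) = 1/(13 + m))
o(M, q) = 2*q
-34795/o(-54, p(-9)) + (1470/(-10807))/E(160) = -34795/(2*(-9)) + (1470/(-10807))/(1/(13 + 160)) = -34795/(-18) + (1470*(-1/10807))/(1/173) = -34795*(-1/18) - 1470/(10807*1/173) = 34795/18 - 1470/10807*173 = 34795/18 - 254310/10807 = 371451985/194526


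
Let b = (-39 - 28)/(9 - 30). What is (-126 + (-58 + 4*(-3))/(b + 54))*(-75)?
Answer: 11459700/1201 ≈ 9541.8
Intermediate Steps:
b = 67/21 (b = -67/(-21) = -67*(-1/21) = 67/21 ≈ 3.1905)
(-126 + (-58 + 4*(-3))/(b + 54))*(-75) = (-126 + (-58 + 4*(-3))/(67/21 + 54))*(-75) = (-126 + (-58 - 12)/(1201/21))*(-75) = (-126 - 70*21/1201)*(-75) = (-126 - 1470/1201)*(-75) = -152796/1201*(-75) = 11459700/1201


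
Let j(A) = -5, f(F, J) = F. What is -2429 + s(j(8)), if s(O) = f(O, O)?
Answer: -2434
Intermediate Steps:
s(O) = O
-2429 + s(j(8)) = -2429 - 5 = -2434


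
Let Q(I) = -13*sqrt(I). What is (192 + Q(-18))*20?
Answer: 3840 - 780*I*sqrt(2) ≈ 3840.0 - 1103.1*I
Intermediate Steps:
(192 + Q(-18))*20 = (192 - 39*I*sqrt(2))*20 = 3840 - 780*I*sqrt(2)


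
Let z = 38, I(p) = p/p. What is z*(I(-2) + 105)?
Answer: 4028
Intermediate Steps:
I(p) = 1
z*(I(-2) + 105) = 38*(1 + 105) = 38*106 = 4028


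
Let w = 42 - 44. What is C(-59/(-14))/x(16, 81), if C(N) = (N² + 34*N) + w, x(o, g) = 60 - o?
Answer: 31173/8624 ≈ 3.6147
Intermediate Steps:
w = -2
C(N) = -2 + N² + 34*N (C(N) = (N² + 34*N) - 2 = -2 + N² + 34*N)
C(-59/(-14))/x(16, 81) = (-2 + (-59/(-14))² + 34*(-59/(-14)))/(60 - 1*16) = (-2 + (-59*(-1/14))² + 34*(-59*(-1/14)))/(60 - 16) = (-2 + (59/14)² + 34*(59/14))/44 = (-2 + 3481/196 + 1003/7)*(1/44) = (31173/196)*(1/44) = 31173/8624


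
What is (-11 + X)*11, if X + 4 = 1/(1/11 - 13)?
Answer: -23551/142 ≈ -165.85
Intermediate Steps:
X = -579/142 (X = -4 + 1/(1/11 - 13) = -4 + 1/(-142/11) = -4 - 11/142 = -579/142 ≈ -4.0775)
(-11 + X)*11 = (-11 - 579/142)*11 = -2141/142*11 = -23551/142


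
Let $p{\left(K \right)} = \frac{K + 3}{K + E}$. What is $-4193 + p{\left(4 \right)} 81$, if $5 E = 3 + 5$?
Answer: $- \frac{16367}{4} \approx -4091.8$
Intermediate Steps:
$E = \frac{8}{5}$ ($E = \frac{3 + 5}{5} = \frac{1}{5} \cdot 8 = \frac{8}{5} \approx 1.6$)
$p{\left(K \right)} = \frac{3 + K}{\frac{8}{5} + K}$ ($p{\left(K \right)} = \frac{K + 3}{K + \frac{8}{5}} = \frac{3 + K}{\frac{8}{5} + K}$)
$-4193 + p{\left(4 \right)} 81 = -4193 + \frac{5 \left(3 + 4\right)}{8 + 5 \cdot 4} \cdot 81 = -4193 + 5 \frac{1}{8 + 20} \cdot 7 \cdot 81 = -4193 + 5 \cdot \frac{1}{28} \cdot 7 \cdot 81 = -4193 + \frac{5}{4} \cdot 81 = -4193 + \frac{405}{4} = - \frac{16367}{4}$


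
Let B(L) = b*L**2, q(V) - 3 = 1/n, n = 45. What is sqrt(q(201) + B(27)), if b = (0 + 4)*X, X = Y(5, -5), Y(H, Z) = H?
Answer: 2*sqrt(820295)/15 ≈ 120.76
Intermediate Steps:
X = 5
b = 20 (b = (0 + 4)*5 = 4*5 = 20)
q(V) = 136/45 (q(V) = 3 + 1/45 = 136/45)
B(L) = 20*L**2
sqrt(q(201) + B(27)) = sqrt(136/45 + 20*27**2) = sqrt(136/45 + 20*729) = sqrt(136/45 + 14580) = sqrt(656236/45) = 2*sqrt(820295)/15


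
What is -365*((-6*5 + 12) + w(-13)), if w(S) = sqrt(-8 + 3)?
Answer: 6570 - 365*I*sqrt(5) ≈ 6570.0 - 816.17*I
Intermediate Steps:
w(S) = I*sqrt(5) (w(S) = sqrt(-5) = I*sqrt(5))
-365*((-6*5 + 12) + w(-13)) = -365*((-6*5 + 12) + I*sqrt(5)) = -365*((-30 + 12) + I*sqrt(5)) = -365*(-18 + I*sqrt(5)) = 6570 - 365*I*sqrt(5)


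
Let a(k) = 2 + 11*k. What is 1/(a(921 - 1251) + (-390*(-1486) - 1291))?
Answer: 1/574621 ≈ 1.7403e-6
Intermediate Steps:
1/(a(921 - 1251) + (-390*(-1486) - 1291)) = 1/((2 + 11*(921 - 1251)) + (-390*(-1486) - 1291)) = 1/((2 + 11*(-330)) + (579540 - 1291)) = 1/((2 - 3630) + 578249) = 1/(-3628 + 578249) = 1/574621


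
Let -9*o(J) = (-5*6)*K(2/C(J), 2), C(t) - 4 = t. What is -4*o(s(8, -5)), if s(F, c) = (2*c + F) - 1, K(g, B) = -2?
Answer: 80/3 ≈ 26.667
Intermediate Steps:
C(t) = 4 + t
s(F, c) = -1 + F + 2*c (s(F, c) = (F + 2*c) - 1 = -1 + F + 2*c)
o(J) = -20/3 (o(J) = -(-5*6)*(-2)/9 = -(-10)*(-2)/3 = -⅑*60 = -20/3)
-4*o(s(8, -5)) = -4*(-20/3) = 80/3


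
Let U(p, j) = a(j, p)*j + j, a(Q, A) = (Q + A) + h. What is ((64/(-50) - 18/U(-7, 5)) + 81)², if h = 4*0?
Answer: 4338889/625 ≈ 6942.2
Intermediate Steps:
h = 0
a(Q, A) = A + Q (a(Q, A) = (Q + A) + 0 = (A + Q) + 0 = A + Q)
U(p, j) = j + j*(j + p) (U(p, j) = (p + j)*j + j = (j + p)*j + j = j*(j + p) + j = j + j*(j + p))
((64/(-50) - 18/U(-7, 5)) + 81)² = ((64/(-50) - 18*1/(5*(1 + 5 - 7))) + 81)² = ((64*(-1/50) - 18/(5*(-1))) + 81)² = ((-32/25 - 18/(-5)) + 81)² = ((-32/25 - 18*(-⅕)) + 81)² = ((-32/25 + 18/5) + 81)² = (58/25 + 81)² = (2083/25)² = 4338889/625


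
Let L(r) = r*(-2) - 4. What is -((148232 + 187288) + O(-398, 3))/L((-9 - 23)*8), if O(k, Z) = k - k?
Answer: -83880/127 ≈ -660.47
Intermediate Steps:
O(k, Z) = 0
L(r) = -4 - 2*r (L(r) = -2*r - 4 = -4 - 2*r)
-((148232 + 187288) + O(-398, 3))/L((-9 - 23)*8) = -((148232 + 187288) + 0)/(-4 - 2*(-9 - 23)*8) = -(335520 + 0)/(-4 - (-64)*8) = -335520/(-4 - 2*(-256)) = -335520/(-4 + 512) = -335520/508 = -1*83880/127 = -83880/127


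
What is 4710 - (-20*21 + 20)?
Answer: 5110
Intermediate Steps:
4710 - (-20*21 + 20) = 4710 - (-420 + 20) = 4710 - 1*(-400) = 4710 + 400 = 5110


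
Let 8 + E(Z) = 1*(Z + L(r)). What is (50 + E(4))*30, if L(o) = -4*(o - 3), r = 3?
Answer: 1380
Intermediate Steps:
L(o) = 12 - 4*o (L(o) = -4*(-3 + o) = 12 - 4*o)
E(Z) = -8 + Z (E(Z) = -8 + 1*(Z + (12 - 4*3)) = -8 + 1*(Z + (12 - 12)) = -8 + 1*(Z + 0) = -8 + 1*Z = -8 + Z)
(50 + E(4))*30 = (50 + (-8 + 4))*30 = (50 - 4)*30 = 46*30 = 1380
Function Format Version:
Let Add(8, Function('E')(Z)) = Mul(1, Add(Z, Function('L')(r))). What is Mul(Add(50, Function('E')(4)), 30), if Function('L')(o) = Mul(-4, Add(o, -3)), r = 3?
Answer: 1380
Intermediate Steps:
Function('L')(o) = Add(12, Mul(-4, o)) (Function('L')(o) = Mul(-4, Add(-3, o)) = Add(12, Mul(-4, o)))
Function('E')(Z) = Add(-8, Z) (Function('E')(Z) = Add(-8, Mul(1, Add(Z, Add(12, Mul(-4, 3))))) = Add(-8, Mul(1, Add(Z, Add(12, -12)))) = Add(-8, Mul(1, Add(Z, 0))) = Add(-8, Mul(1, Z)) = Add(-8, Z))
Mul(Add(50, Function('E')(4)), 30) = Mul(Add(50, Add(-8, 4)), 30) = Mul(Add(50, -4), 30) = Mul(46, 30) = 1380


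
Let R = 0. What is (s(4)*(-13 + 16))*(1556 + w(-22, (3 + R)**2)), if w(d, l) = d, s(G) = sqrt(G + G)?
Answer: 9204*sqrt(2) ≈ 13016.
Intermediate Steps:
s(G) = sqrt(2)*sqrt(G) (s(G) = sqrt(2*G) = sqrt(2)*sqrt(G))
(s(4)*(-13 + 16))*(1556 + w(-22, (3 + R)**2)) = ((sqrt(2)*sqrt(4))*(-13 + 16))*(1556 - 22) = ((sqrt(2)*2)*3)*1534 = ((2*sqrt(2))*3)*1534 = (6*sqrt(2))*1534 = 9204*sqrt(2)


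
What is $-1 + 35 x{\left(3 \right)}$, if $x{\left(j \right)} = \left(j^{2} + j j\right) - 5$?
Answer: $454$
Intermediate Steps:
$x{\left(j \right)} = -5 + 2 j^{2}$ ($x{\left(j \right)} = \left(j^{2} + j^{2}\right) - 5 = 2 j^{2} - 5 = -5 + 2 j^{2}$)
$-1 + 35 x{\left(3 \right)} = -1 + 35 \left(-5 + 2 \cdot 3^{2}\right) = -1 + 35 \left(-5 + 2 \cdot 9\right) = -1 + 35 \left(-5 + 18\right) = -1 + 35 \cdot 13 = -1 + 455 = 454$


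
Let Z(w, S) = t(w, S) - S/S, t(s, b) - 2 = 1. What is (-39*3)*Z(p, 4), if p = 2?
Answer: -234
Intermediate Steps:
t(s, b) = 3 (t(s, b) = 2 + 1 = 3)
Z(w, S) = 2 (Z(w, S) = 3 - S/S = 3 - 1*1 = 3 - 1 = 2)
(-39*3)*Z(p, 4) = -39*3*2 = -117*2 = -234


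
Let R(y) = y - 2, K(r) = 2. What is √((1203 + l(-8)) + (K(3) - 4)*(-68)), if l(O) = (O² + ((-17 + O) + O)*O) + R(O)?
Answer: √1657 ≈ 40.706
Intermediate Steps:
R(y) = -2 + y
l(O) = -2 + O + O² + O*(-17 + 2*O) (l(O) = (O² + ((-17 + O) + O)*O) + (-2 + O) = (O² + (-17 + 2*O)*O) + (-2 + O) = (O² + O*(-17 + 2*O)) + (-2 + O) = -2 + O + O² + O*(-17 + 2*O))
√((1203 + l(-8)) + (K(3) - 4)*(-68)) = √((1203 + (-2 - 16*(-8) + 3*(-8)²)) + (2 - 4)*(-68)) = √((1203 + (-2 + 128 + 3*64)) - 2*(-68)) = √((1203 + (-2 + 128 + 192)) + 136) = √((1203 + 318) + 136) = √(1521 + 136) = √1657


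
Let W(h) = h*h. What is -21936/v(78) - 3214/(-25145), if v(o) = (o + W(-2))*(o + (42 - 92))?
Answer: -68025172/7216615 ≈ -9.4262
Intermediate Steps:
W(h) = h²
v(o) = (-50 + o)*(4 + o) (v(o) = (o + (-2)²)*(o + (42 - 92)) = (o + 4)*(o - 50) = (4 + o)*(-50 + o) = (-50 + o)*(4 + o))
-21936/v(78) - 3214/(-25145) = -21936/(-200 + 78² - 46*78) - 3214/(-25145) = -21936/(-200 + 6084 - 3588) - 3214*(-1/25145) = -21936/2296 + 3214/25145 = -21936*1/2296 + 3214/25145 = -2742/287 + 3214/25145 = -68025172/7216615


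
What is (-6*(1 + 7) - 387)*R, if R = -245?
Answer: 106575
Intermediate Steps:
(-6*(1 + 7) - 387)*R = (-6*(1 + 7) - 387)*(-245) = (-6*8 - 387)*(-245) = (-48 - 387)*(-245) = -435*(-245) = 106575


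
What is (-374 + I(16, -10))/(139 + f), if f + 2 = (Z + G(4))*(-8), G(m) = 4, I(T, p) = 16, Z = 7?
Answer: -358/49 ≈ -7.3061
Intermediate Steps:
f = -90 (f = -2 + (7 + 4)*(-8) = -2 + 11*(-8) = -2 - 88 = -90)
(-374 + I(16, -10))/(139 + f) = (-374 + 16)/(139 - 90) = -358/49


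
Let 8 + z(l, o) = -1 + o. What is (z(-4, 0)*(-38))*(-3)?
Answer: -1026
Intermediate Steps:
z(l, o) = -9 + o (z(l, o) = -8 + (-1 + o) = -9 + o)
(z(-4, 0)*(-38))*(-3) = ((-9 + 0)*(-38))*(-3) = -9*(-38)*(-3) = 342*(-3) = -1026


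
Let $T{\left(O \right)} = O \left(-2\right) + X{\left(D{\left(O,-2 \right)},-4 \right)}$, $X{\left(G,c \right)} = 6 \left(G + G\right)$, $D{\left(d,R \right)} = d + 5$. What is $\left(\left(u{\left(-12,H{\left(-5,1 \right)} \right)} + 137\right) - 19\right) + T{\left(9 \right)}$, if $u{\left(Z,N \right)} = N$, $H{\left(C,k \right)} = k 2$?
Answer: $270$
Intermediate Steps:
$H{\left(C,k \right)} = 2 k$
$D{\left(d,R \right)} = 5 + d$
$X{\left(G,c \right)} = 12 G$ ($X{\left(G,c \right)} = 6 \cdot 2 G = 12 G$)
$T{\left(O \right)} = 60 + 10 O$ ($T{\left(O \right)} = O \left(-2\right) + 12 \left(5 + O\right) = - 2 O + \left(60 + 12 O\right) = 60 + 10 O$)
$\left(\left(u{\left(-12,H{\left(-5,1 \right)} \right)} + 137\right) - 19\right) + T{\left(9 \right)} = \left(\left(2 \cdot 1 + 137\right) - 19\right) + \left(60 + 10 \cdot 9\right) = \left(\left(2 + 137\right) - 19\right) + \left(60 + 90\right) = \left(139 - 19\right) + 150 = 120 + 150 = 270$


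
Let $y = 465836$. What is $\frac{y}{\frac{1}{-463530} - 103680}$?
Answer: $- \frac{215928961080}{48058790401} \approx -4.493$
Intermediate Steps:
$\frac{y}{\frac{1}{-463530} - 103680} = \frac{465836}{\frac{1}{-463530} - 103680} = \frac{465836}{- \frac{1}{463530} - 103680} = \frac{465836}{- \frac{48058790401}{463530}} = 465836 \left(- \frac{463530}{48058790401}\right) = - \frac{215928961080}{48058790401}$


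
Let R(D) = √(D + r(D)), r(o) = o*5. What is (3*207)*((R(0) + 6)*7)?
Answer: 26082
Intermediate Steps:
r(o) = 5*o
R(D) = √6*√D (R(D) = √(D + 5*D) = √(6*D) = √6*√D)
(3*207)*((R(0) + 6)*7) = (3*207)*((√6*√0 + 6)*7) = 621*((√6*0 + 6)*7) = 621*((0 + 6)*7) = 621*(6*7) = 621*42 = 26082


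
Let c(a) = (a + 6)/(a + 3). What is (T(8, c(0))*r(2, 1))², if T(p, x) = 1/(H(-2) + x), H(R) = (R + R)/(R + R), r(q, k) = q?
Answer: 4/9 ≈ 0.44444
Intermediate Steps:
c(a) = (6 + a)/(3 + a)
H(R) = 1 (H(R) = (2*R)/((2*R)) = (2*R)*(1/(2*R)) = 1)
T(p, x) = 1/(1 + x)
(T(8, c(0))*r(2, 1))² = (2/(1 + (6 + 0)/(3 + 0)))² = (2/(1 + 6/3))² = (2/(1 + (⅓)*6))² = (2/(1 + 2))² = (2/3)² = ((⅓)*2)² = (⅔)² = 4/9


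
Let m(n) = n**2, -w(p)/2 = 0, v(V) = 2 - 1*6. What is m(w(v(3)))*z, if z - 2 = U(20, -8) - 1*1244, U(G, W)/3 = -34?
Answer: 0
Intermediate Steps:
U(G, W) = -102 (U(G, W) = 3*(-34) = -102)
v(V) = -4 (v(V) = 2 - 6 = -4)
w(p) = 0 (w(p) = -2*0 = 0)
z = -1344 (z = 2 + (-102 - 1*1244) = 2 + (-102 - 1244) = 2 - 1346 = -1344)
m(w(v(3)))*z = 0**2*(-1344) = 0*(-1344) = 0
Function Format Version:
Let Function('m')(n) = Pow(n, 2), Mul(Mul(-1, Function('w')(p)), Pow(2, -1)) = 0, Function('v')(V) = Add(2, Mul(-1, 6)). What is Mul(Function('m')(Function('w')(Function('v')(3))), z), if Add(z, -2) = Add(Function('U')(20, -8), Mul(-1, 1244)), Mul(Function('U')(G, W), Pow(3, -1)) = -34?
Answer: 0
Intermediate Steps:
Function('U')(G, W) = -102 (Function('U')(G, W) = Mul(3, -34) = -102)
Function('v')(V) = -4 (Function('v')(V) = Add(2, -6) = -4)
Function('w')(p) = 0 (Function('w')(p) = Mul(-2, 0) = 0)
z = -1344 (z = Add(2, Add(-102, Mul(-1, 1244))) = Add(2, Add(-102, -1244)) = Add(2, -1346) = -1344)
Mul(Function('m')(Function('w')(Function('v')(3))), z) = Mul(Pow(0, 2), -1344) = Mul(0, -1344) = 0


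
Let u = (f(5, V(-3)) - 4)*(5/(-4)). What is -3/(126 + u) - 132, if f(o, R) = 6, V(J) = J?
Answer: -32610/247 ≈ -132.02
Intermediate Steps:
u = -5/2 (u = (6 - 4)*(5/(-4)) = 2*(5*(-¼)) = 2*(-5/4) = -5/2 ≈ -2.5000)
-3/(126 + u) - 132 = -3/(126 - 5/2) - 132 = -3/247/2 - 132 = -3*2/247 - 132 = -6/247 - 132 = -32610/247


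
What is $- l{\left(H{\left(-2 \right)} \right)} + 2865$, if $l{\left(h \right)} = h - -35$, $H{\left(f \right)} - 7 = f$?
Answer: $2825$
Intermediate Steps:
$H{\left(f \right)} = 7 + f$
$l{\left(h \right)} = 35 + h$ ($l{\left(h \right)} = h + 35 = 35 + h$)
$- l{\left(H{\left(-2 \right)} \right)} + 2865 = - (35 + \left(7 - 2\right)) + 2865 = - (35 + 5) + 2865 = \left(-1\right) 40 + 2865 = -40 + 2865 = 2825$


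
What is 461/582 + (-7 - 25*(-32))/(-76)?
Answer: -213245/22116 ≈ -9.6421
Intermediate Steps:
461/582 + (-7 - 25*(-32))/(-76) = 461*(1/582) + (-7 + 800)*(-1/76) = 461/582 + 793*(-1/76) = 461/582 - 793/76 = -213245/22116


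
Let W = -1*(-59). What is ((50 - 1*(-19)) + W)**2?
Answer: 16384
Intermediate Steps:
W = 59
((50 - 1*(-19)) + W)**2 = ((50 - 1*(-19)) + 59)**2 = ((50 + 19) + 59)**2 = (69 + 59)**2 = 128**2 = 16384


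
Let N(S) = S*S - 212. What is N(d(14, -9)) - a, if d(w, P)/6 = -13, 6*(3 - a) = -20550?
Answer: 2444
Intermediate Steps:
a = 3428 (a = 3 - ⅙*(-20550) = 3 + 3425 = 3428)
d(w, P) = -78 (d(w, P) = 6*(-13) = -78)
N(S) = -212 + S² (N(S) = S² - 212 = -212 + S²)
N(d(14, -9)) - a = (-212 + (-78)²) - 1*3428 = (-212 + 6084) - 3428 = 5872 - 3428 = 2444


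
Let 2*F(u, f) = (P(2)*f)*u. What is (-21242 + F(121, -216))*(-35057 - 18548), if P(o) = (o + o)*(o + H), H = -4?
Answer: -4465403710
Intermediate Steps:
P(o) = 2*o*(-4 + o) (P(o) = (o + o)*(o - 4) = (2*o)*(-4 + o) = 2*o*(-4 + o))
F(u, f) = -4*f*u (F(u, f) = (((2*2*(-4 + 2))*f)*u)/2 = (((2*2*(-2))*f)*u)/2 = ((-8*f)*u)/2 = (-8*f*u)/2 = -4*f*u)
(-21242 + F(121, -216))*(-35057 - 18548) = (-21242 - 4*(-216)*121)*(-35057 - 18548) = (-21242 + 104544)*(-53605) = 83302*(-53605) = -4465403710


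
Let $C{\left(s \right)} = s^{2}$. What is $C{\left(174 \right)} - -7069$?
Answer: $37345$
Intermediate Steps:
$C{\left(174 \right)} - -7069 = 174^{2} - -7069 = 30276 + 7069 = 37345$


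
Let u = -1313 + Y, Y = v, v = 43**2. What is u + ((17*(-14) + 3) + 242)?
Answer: 543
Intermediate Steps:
v = 1849
Y = 1849
u = 536 (u = -1313 + 1849 = 536)
u + ((17*(-14) + 3) + 242) = 536 + ((17*(-14) + 3) + 242) = 536 + ((-238 + 3) + 242) = 536 + (-235 + 242) = 536 + 7 = 543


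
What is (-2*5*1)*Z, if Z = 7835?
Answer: -78350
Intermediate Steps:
(-2*5*1)*Z = (-2*5*1)*7835 = -10*1*7835 = -10*7835 = -78350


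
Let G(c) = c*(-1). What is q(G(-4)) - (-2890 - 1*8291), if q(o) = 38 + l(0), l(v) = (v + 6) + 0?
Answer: 11225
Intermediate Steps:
G(c) = -c
l(v) = 6 + v (l(v) = (6 + v) + 0 = 6 + v)
q(o) = 44 (q(o) = 38 + (6 + 0) = 38 + 6 = 44)
q(G(-4)) - (-2890 - 1*8291) = 44 - (-2890 - 1*8291) = 44 - (-2890 - 8291) = 44 - 1*(-11181) = 44 + 11181 = 11225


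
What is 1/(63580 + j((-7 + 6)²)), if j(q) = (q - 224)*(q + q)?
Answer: 1/63134 ≈ 1.5839e-5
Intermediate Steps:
j(q) = 2*q*(-224 + q) (j(q) = (-224 + q)*(2*q) = 2*q*(-224 + q))
1/(63580 + j((-7 + 6)²)) = 1/(63580 + 2*(-7 + 6)²*(-224 + (-7 + 6)²)) = 1/(63580 + 2*(-1)²*(-224 + (-1)²)) = 1/(63580 + 2*1*(-224 + 1)) = 1/(63580 + 2*1*(-223)) = 1/(63580 - 446) = 1/63134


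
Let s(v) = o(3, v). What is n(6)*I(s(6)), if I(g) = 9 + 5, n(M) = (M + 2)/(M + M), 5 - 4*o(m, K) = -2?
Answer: 28/3 ≈ 9.3333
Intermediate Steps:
o(m, K) = 7/4 (o(m, K) = 5/4 - 1/4*(-2) = 5/4 + 1/2 = 7/4)
n(M) = (2 + M)/(2*M) (n(M) = (2 + M)/((2*M)) = (2 + M)*(1/(2*M)) = (2 + M)/(2*M))
s(v) = 7/4
I(g) = 14
n(6)*I(s(6)) = ((1/2)*(2 + 6)/6)*14 = ((1/2)*(1/6)*8)*14 = (2/3)*14 = 28/3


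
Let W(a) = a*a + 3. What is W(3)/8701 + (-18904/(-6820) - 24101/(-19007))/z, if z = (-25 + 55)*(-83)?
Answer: -1411648747/5802579555150 ≈ -0.00024328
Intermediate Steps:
z = -2490 (z = 30*(-83) = -2490)
W(a) = 3 + a² (W(a) = a² + 3 = 3 + a²)
W(3)/8701 + (-18904/(-6820) - 24101/(-19007))/z = (3 + 3²)/8701 + (-18904/(-6820) - 24101/(-19007))/(-2490) = (3 + 9)*(1/8701) + (-18904*(-1/6820) - 24101*(-1/19007))*(-1/2490) = 12*(1/8701) + (4726/1705 + 24101/19007)*(-1/2490) = 12/8701 + (130919287/32406935)*(-1/2490) = 12/8701 - 130919287/80693268150 = -1411648747/5802579555150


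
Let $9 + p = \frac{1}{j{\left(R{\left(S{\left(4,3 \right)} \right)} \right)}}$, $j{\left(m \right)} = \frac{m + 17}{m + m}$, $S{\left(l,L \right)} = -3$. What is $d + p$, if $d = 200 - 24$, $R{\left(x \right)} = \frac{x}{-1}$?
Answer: $\frac{1673}{10} \approx 167.3$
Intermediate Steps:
$R{\left(x \right)} = - x$ ($R{\left(x \right)} = x \left(-1\right) = - x$)
$j{\left(m \right)} = \frac{17 + m}{2 m}$
$p = - \frac{87}{10}$ ($p = -9 + \frac{1}{\frac{1}{2} \frac{1}{\left(-1\right) \left(-3\right)} \left(17 - -3\right)} = -9 + \frac{1}{\frac{1}{2} \cdot \frac{1}{3} \left(17 + 3\right)} = -9 + \frac{1}{\frac{1}{2} \cdot \frac{1}{3} \cdot 20} = -9 + \frac{1}{\frac{10}{3}} = -9 + \frac{3}{10} = - \frac{87}{10} \approx -8.7$)
$d = 176$ ($d = 200 - 24 = 176$)
$d + p = 176 - \frac{87}{10} = \frac{1673}{10}$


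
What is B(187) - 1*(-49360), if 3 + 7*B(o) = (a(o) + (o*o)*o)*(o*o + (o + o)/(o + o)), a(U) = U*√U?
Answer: 228676274427/7 + 6539390*√187/7 ≈ 3.2681e+10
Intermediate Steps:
a(U) = U^(3/2)
B(o) = -3/7 + (1 + o²)*(o³ + o^(3/2))/7 (B(o) = -3/7 + ((o^(3/2) + (o*o)*o)*(o*o + (o + o)/(o + o)))/7 = -3/7 + ((o^(3/2) + o²*o)*(o² + (2*o)/((2*o))))/7 = -3/7 + ((o^(3/2) + o³)*(o² + (2*o)*(1/(2*o))))/7 = -3/7 + ((o³ + o^(3/2))*(o² + 1))/7 = -3/7 + ((o³ + o^(3/2))*(1 + o²))/7 = -3/7 + ((1 + o²)*(o³ + o^(3/2)))/7 = -3/7 + (1 + o²)*(o³ + o^(3/2))/7)
B(187) - 1*(-49360) = (-3/7 + (⅐)*187³ + (⅐)*187⁵ + 187^(3/2)/7 + 187^(7/2)/7) - 1*(-49360) = (-3/7 + (⅐)*6539203 + (⅐)*228669389707 + (187*√187)/7 + (6539203*√187)/7) + 49360 = (-3/7 + 6539203/7 + 228669389707/7 + 187*√187/7 + 6539203*√187/7) + 49360 = (228675928907/7 + 6539390*√187/7) + 49360 = 228676274427/7 + 6539390*√187/7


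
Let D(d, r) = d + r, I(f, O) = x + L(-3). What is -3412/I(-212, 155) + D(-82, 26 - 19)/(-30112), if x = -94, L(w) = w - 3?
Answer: 25687411/752800 ≈ 34.122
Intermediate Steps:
L(w) = -3 + w
I(f, O) = -100 (I(f, O) = -94 + (-3 - 3) = -94 - 6 = -100)
-3412/I(-212, 155) + D(-82, 26 - 19)/(-30112) = -3412/(-100) + (-82 + (26 - 19))/(-30112) = -3412*(-1/100) + (-82 + 7)*(-1/30112) = 853/25 - 75*(-1/30112) = 853/25 + 75/30112 = 25687411/752800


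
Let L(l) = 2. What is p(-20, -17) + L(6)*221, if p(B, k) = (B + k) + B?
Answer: 385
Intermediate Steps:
p(B, k) = k + 2*B
p(-20, -17) + L(6)*221 = (-17 + 2*(-20)) + 2*221 = (-17 - 40) + 442 = -57 + 442 = 385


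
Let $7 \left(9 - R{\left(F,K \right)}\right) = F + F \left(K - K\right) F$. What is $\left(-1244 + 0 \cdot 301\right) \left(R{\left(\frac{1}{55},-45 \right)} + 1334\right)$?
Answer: $- \frac{643215176}{385} \approx -1.6707 \cdot 10^{6}$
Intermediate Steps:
$R{\left(F,K \right)} = 9 - \frac{F}{7}$ ($R{\left(F,K \right)} = 9 - \frac{F + F \left(K - K\right) F}{7} = 9 - \frac{F + F 0 F}{7} = 9 - \frac{F + F 0}{7} = 9 - \frac{F + 0}{7} = 9 - \frac{F}{7}$)
$\left(-1244 + 0 \cdot 301\right) \left(R{\left(\frac{1}{55},-45 \right)} + 1334\right) = \left(-1244 + 0 \cdot 301\right) \left(\left(9 - \frac{1}{7 \cdot 55}\right) + 1334\right) = \left(-1244 + 0\right) \left(\left(9 - \frac{1}{385}\right) + 1334\right) = - 1244 \left(\left(9 - \frac{1}{385}\right) + 1334\right) = - 1244 \left(\frac{3464}{385} + 1334\right) = \left(-1244\right) \frac{517054}{385} = - \frac{643215176}{385}$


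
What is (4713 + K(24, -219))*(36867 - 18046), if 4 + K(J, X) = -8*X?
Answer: 121602481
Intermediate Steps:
K(J, X) = -4 - 8*X
(4713 + K(24, -219))*(36867 - 18046) = (4713 + (-4 - 8*(-219)))*(36867 - 18046) = (4713 + (-4 + 1752))*18821 = (4713 + 1748)*18821 = 6461*18821 = 121602481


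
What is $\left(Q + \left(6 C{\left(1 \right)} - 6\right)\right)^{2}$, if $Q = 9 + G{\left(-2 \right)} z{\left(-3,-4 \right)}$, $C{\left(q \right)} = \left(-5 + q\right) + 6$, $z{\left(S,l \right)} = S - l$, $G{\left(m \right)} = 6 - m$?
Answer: $529$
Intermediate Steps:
$C{\left(q \right)} = 1 + q$
$Q = 17$ ($Q = 9 + \left(6 - -2\right) \left(-3 - -4\right) = 9 + \left(6 + 2\right) \left(-3 + 4\right) = 9 + 8 \cdot 1 = 9 + 8 = 17$)
$\left(Q + \left(6 C{\left(1 \right)} - 6\right)\right)^{2} = \left(17 - \left(6 - 6 \left(1 + 1\right)\right)\right)^{2} = \left(17 + \left(6 \cdot 2 - 6\right)\right)^{2} = \left(17 + \left(12 - 6\right)\right)^{2} = \left(17 + 6\right)^{2} = 23^{2} = 529$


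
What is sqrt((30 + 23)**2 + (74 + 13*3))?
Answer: sqrt(2922) ≈ 54.056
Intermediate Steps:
sqrt((30 + 23)**2 + (74 + 13*3)) = sqrt(53**2 + (74 + 39)) = sqrt(2809 + 113) = sqrt(2922)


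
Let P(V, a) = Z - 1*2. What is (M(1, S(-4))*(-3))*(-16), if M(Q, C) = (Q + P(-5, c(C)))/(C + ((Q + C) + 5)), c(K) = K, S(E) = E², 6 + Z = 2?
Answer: -120/19 ≈ -6.3158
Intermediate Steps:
Z = -4 (Z = -6 + 2 = -4)
P(V, a) = -6 (P(V, a) = -4 - 1*2 = -4 - 2 = -6)
M(Q, C) = (-6 + Q)/(5 + Q + 2*C) (M(Q, C) = (Q - 6)/(C + ((Q + C) + 5)) = (-6 + Q)/(C + ((C + Q) + 5)) = (-6 + Q)/(C + (5 + C + Q)) = (-6 + Q)/(5 + Q + 2*C))
(M(1, S(-4))*(-3))*(-16) = (((-6 + 1)/(5 + 1 + 2*(-4)²))*(-3))*(-16) = ((-5/(5 + 1 + 2*16))*(-3))*(-16) = ((-5/(5 + 1 + 32))*(-3))*(-16) = ((-5/38)*(-3))*(-16) = (((1/38)*(-5))*(-3))*(-16) = -5/38*(-3)*(-16) = (15/38)*(-16) = -120/19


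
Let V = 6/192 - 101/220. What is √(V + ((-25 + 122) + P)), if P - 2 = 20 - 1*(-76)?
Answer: √37669170/440 ≈ 13.949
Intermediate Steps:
P = 98 (P = 2 + (20 - 1*(-76)) = 2 + (20 + 76) = 2 + 96 = 98)
V = -753/1760 (V = 6*(1/192) - 101*1/220 = 1/32 - 101/220 = -753/1760 ≈ -0.42784)
√(V + ((-25 + 122) + P)) = √(-753/1760 + ((-25 + 122) + 98)) = √(-753/1760 + (97 + 98)) = √(-753/1760 + 195) = √(342447/1760) = √37669170/440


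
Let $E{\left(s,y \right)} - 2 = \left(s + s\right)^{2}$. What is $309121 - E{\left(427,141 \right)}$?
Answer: $-420197$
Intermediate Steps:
$E{\left(s,y \right)} = 2 + 4 s^{2}$ ($E{\left(s,y \right)} = 2 + \left(s + s\right)^{2} = 2 + \left(2 s\right)^{2} = 2 + 4 s^{2}$)
$309121 - E{\left(427,141 \right)} = 309121 - \left(2 + 4 \cdot 427^{2}\right) = 309121 - \left(2 + 4 \cdot 182329\right) = 309121 - \left(2 + 729316\right) = 309121 - 729318 = -420197$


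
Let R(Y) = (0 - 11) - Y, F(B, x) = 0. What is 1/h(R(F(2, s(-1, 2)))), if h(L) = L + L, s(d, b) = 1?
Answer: -1/22 ≈ -0.045455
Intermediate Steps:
R(Y) = -11 - Y
h(L) = 2*L
1/h(R(F(2, s(-1, 2)))) = 1/(2*(-11 - 1*0)) = 1/(2*(-11 + 0)) = 1/(2*(-11)) = 1/(-22) = -1/22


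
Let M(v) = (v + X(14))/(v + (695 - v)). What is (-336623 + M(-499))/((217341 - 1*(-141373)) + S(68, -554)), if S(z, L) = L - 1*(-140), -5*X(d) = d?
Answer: -584883717/622546250 ≈ -0.93950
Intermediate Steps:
X(d) = -d/5
S(z, L) = 140 + L (S(z, L) = L + 140 = 140 + L)
M(v) = -14/3475 + v/695 (M(v) = (v - 1/5*14)/(v + (695 - v)) = (v - 14/5)/695 = (-14/5 + v)*(1/695) = -14/3475 + v/695)
(-336623 + M(-499))/((217341 - 1*(-141373)) + S(68, -554)) = (-336623 + (-14/3475 + (1/695)*(-499)))/((217341 - 1*(-141373)) + (140 - 554)) = (-336623 + (-14/3475 - 499/695))/((217341 + 141373) - 414) = (-336623 - 2509/3475)/(358714 - 414) = -1169767434/3475/358300 = -1169767434/3475*1/358300 = -584883717/622546250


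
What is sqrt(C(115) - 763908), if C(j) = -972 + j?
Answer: I*sqrt(764765) ≈ 874.51*I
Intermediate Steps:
sqrt(C(115) - 763908) = sqrt((-972 + 115) - 763908) = sqrt(-857 - 763908) = sqrt(-764765) = I*sqrt(764765)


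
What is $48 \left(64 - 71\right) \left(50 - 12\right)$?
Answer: $-12768$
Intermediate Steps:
$48 \left(64 - 71\right) \left(50 - 12\right) = 48 \left(\left(-7\right) 38\right) = 48 \left(-266\right) = -12768$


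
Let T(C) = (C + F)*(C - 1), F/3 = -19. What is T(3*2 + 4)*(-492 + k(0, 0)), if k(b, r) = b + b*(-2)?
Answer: 208116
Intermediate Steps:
F = -57 (F = 3*(-19) = -57)
k(b, r) = -b (k(b, r) = b - 2*b = -b)
T(C) = (-1 + C)*(-57 + C) (T(C) = (C - 57)*(C - 1) = (-57 + C)*(-1 + C) = (-1 + C)*(-57 + C))
T(3*2 + 4)*(-492 + k(0, 0)) = (57 + (3*2 + 4)² - 58*(3*2 + 4))*(-492 - 1*0) = (57 + (6 + 4)² - 58*(6 + 4))*(-492 + 0) = (57 + 10² - 58*10)*(-492) = (57 + 100 - 580)*(-492) = -423*(-492) = 208116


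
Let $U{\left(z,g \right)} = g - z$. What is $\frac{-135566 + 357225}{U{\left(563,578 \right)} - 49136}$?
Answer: $- \frac{221659}{49121} \approx -4.5125$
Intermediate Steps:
$\frac{-135566 + 357225}{U{\left(563,578 \right)} - 49136} = \frac{-135566 + 357225}{\left(578 - 563\right) - 49136} = \frac{221659}{\left(578 - 563\right) - 49136} = \frac{221659}{15 - 49136} = \frac{221659}{-49121} = 221659 \left(- \frac{1}{49121}\right) = - \frac{221659}{49121}$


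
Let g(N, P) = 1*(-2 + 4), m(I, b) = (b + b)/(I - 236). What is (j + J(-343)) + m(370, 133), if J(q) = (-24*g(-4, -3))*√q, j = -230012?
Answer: -15410671/67 - 336*I*√7 ≈ -2.3001e+5 - 888.97*I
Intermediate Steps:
m(I, b) = 2*b/(-236 + I) (m(I, b) = (2*b)/(-236 + I) = 2*b/(-236 + I))
g(N, P) = 2 (g(N, P) = 1*2 = 2)
J(q) = -48*√q (J(q) = (-24*2)*√q = -48*√q)
(j + J(-343)) + m(370, 133) = (-230012 - 336*I*√7) + 2*133/(-236 + 370) = (-230012 - 336*I*√7) + 2*133/134 = (-230012 - 336*I*√7) + 2*133*(1/134) = (-230012 - 336*I*√7) + 133/67 = -15410671/67 - 336*I*√7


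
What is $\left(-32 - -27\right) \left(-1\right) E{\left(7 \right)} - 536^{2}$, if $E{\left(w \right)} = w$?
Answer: $-287261$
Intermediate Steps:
$\left(-32 - -27\right) \left(-1\right) E{\left(7 \right)} - 536^{2} = \left(-32 - -27\right) \left(-1\right) 7 - 536^{2} = \left(-32 + 27\right) \left(-1\right) 7 - 287296 = \left(-5\right) \left(-1\right) 7 - 287296 = 5 \cdot 7 - 287296 = 35 - 287296 = -287261$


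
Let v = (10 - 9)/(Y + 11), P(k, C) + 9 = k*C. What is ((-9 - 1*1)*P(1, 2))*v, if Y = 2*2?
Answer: 14/3 ≈ 4.6667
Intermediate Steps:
Y = 4
P(k, C) = -9 + C*k (P(k, C) = -9 + k*C = -9 + C*k)
v = 1/15 (v = (10 - 9)/(4 + 11) = 1/15 ≈ 0.066667)
((-9 - 1*1)*P(1, 2))*v = ((-9 - 1*1)*(-9 + 2*1))*(1/15) = ((-9 - 1)*(-9 + 2))*(1/15) = -10*(-7)*(1/15) = 70*(1/15) = 14/3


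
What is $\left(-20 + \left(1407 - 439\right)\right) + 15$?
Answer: $963$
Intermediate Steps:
$\left(-20 + \left(1407 - 439\right)\right) + 15 = \left(-20 + 968\right) + 15 = 948 + 15 = 963$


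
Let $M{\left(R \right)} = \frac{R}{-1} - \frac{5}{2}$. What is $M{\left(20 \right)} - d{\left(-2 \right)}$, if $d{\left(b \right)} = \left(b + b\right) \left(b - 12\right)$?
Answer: $- \frac{157}{2} \approx -78.5$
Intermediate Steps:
$M{\left(R \right)} = - \frac{5}{2} - R$ ($M{\left(R \right)} = R \left(-1\right) - \frac{5}{2} = - R - \frac{5}{2} = - \frac{5}{2} - R$)
$d{\left(b \right)} = 2 b \left(-12 + b\right)$
$M{\left(20 \right)} - d{\left(-2 \right)} = \left(- \frac{5}{2} - 20\right) - 2 \left(-2\right) \left(-12 - 2\right) = \left(- \frac{5}{2} - 20\right) - 2 \left(-2\right) \left(-14\right) = - \frac{45}{2} - 56 = - \frac{157}{2}$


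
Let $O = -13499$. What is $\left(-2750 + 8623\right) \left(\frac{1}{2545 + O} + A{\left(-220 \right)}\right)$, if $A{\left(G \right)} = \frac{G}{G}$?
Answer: $\frac{64326969}{10954} \approx 5872.5$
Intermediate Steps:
$A{\left(G \right)} = 1$
$\left(-2750 + 8623\right) \left(\frac{1}{2545 + O} + A{\left(-220 \right)}\right) = \left(-2750 + 8623\right) \left(\frac{1}{2545 - 13499} + 1\right) = 5873 \left(\frac{1}{-10954} + 1\right) = 5873 \left(- \frac{1}{10954} + 1\right) = 5873 \cdot \frac{10953}{10954} = \frac{64326969}{10954}$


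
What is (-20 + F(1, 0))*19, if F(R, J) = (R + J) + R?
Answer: -342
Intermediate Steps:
F(R, J) = J + 2*R (F(R, J) = (J + R) + R = J + 2*R)
(-20 + F(1, 0))*19 = (-20 + (0 + 2*1))*19 = (-20 + (0 + 2))*19 = (-20 + 2)*19 = -18*19 = -342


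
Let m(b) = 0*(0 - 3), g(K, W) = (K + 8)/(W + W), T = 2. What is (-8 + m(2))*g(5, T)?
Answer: -26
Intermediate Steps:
g(K, W) = (8 + K)/(2*W) (g(K, W) = (8 + K)/((2*W)) = (8 + K)*(1/(2*W)) = (8 + K)/(2*W))
m(b) = 0 (m(b) = 0*(-3) = 0)
(-8 + m(2))*g(5, T) = (-8 + 0)*((½)*(8 + 5)/2) = -4*13/2 = -8*13/4 = -26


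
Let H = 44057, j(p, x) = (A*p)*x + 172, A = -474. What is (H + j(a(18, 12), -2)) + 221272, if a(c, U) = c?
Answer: 282565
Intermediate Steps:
j(p, x) = 172 - 474*p*x (j(p, x) = (-474*p)*x + 172 = -474*p*x + 172 = 172 - 474*p*x)
(H + j(a(18, 12), -2)) + 221272 = (44057 + (172 - 474*18*(-2))) + 221272 = (44057 + (172 + 17064)) + 221272 = (44057 + 17236) + 221272 = 61293 + 221272 = 282565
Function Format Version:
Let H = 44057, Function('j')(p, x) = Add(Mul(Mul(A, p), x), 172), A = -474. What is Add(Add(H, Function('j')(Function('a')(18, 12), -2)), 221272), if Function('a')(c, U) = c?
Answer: 282565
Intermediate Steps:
Function('j')(p, x) = Add(172, Mul(-474, p, x)) (Function('j')(p, x) = Add(Mul(Mul(-474, p), x), 172) = Add(Mul(-474, p, x), 172) = Add(172, Mul(-474, p, x)))
Add(Add(H, Function('j')(Function('a')(18, 12), -2)), 221272) = Add(Add(44057, Add(172, Mul(-474, 18, -2))), 221272) = Add(Add(44057, Add(172, 17064)), 221272) = Add(Add(44057, 17236), 221272) = Add(61293, 221272) = 282565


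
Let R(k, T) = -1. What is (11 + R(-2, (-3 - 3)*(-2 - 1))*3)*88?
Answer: 704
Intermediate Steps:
(11 + R(-2, (-3 - 3)*(-2 - 1))*3)*88 = (11 - 1*3)*88 = (11 - 3)*88 = 8*88 = 704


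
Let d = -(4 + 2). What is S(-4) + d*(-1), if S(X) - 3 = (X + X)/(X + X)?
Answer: 10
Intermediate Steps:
d = -6 (d = -1*6 = -6)
S(X) = 4 (S(X) = 3 + (X + X)/(X + X) = 3 + (2*X)/((2*X)) = 3 + (2*X)*(1/(2*X)) = 3 + 1 = 4)
S(-4) + d*(-1) = 4 - 6*(-1) = 4 + 6 = 10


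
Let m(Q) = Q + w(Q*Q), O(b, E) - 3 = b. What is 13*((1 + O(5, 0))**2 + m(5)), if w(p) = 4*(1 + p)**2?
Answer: 36270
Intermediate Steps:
O(b, E) = 3 + b
m(Q) = Q + 4*(1 + Q**2)**2 (m(Q) = Q + 4*(1 + Q*Q)**2 = Q + 4*(1 + Q**2)**2)
13*((1 + O(5, 0))**2 + m(5)) = 13*((1 + (3 + 5))**2 + (5 + 4*(1 + 5**2)**2)) = 13*((1 + 8)**2 + (5 + 4*(1 + 25)**2)) = 13*(9**2 + (5 + 4*26**2)) = 13*(81 + (5 + 4*676)) = 13*(81 + (5 + 2704)) = 13*(81 + 2709) = 13*2790 = 36270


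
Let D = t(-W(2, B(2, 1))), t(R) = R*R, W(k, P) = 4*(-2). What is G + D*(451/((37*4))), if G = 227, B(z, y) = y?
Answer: 15615/37 ≈ 422.03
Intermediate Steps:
W(k, P) = -8
t(R) = R²
D = 64 (D = (-1*(-8))² = 8² = 64)
G + D*(451/((37*4))) = 227 + 64*(451/((37*4))) = 227 + 64*(451/148) = 227 + 7216/37 = 15615/37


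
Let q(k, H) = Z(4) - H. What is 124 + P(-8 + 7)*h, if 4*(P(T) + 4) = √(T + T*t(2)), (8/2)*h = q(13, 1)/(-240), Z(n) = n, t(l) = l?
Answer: 9921/80 - I*√3/1280 ≈ 124.01 - 0.0013532*I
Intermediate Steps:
q(k, H) = 4 - H
h = -1/320 (h = ((4 - 1*1)/(-240))/4 = ((4 - 1)*(-1/240))/4 = (3*(-1/240))/4 = (¼)*(-1/80) = -1/320 ≈ -0.0031250)
P(T) = -4 + √3*√T/4 (P(T) = -4 + √(T + T*2)/4 = -4 + √(T + 2*T)/4 = -4 + √(3*T)/4 = -4 + (√3*√T)/4 = -4 + √3*√T/4)
124 + P(-8 + 7)*h = 124 + (-4 + √3*√(-8 + 7)/4)*(-1/320) = 124 + (-4 + √3*√(-1)/4)*(-1/320) = 124 + (-4 + √3*I/4)*(-1/320) = 124 + (-4 + I*√3/4)*(-1/320) = 124 + (1/80 - I*√3/1280) = 9921/80 - I*√3/1280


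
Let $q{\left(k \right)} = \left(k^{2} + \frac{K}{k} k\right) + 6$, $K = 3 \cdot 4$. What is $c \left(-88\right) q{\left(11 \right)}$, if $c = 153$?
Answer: $-1871496$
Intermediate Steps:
$K = 12$
$q{\left(k \right)} = 18 + k^{2}$ ($q{\left(k \right)} = \left(k^{2} + \frac{12}{k} k\right) + 6 = \left(k^{2} + 12\right) + 6 = \left(12 + k^{2}\right) + 6 = 18 + k^{2}$)
$c \left(-88\right) q{\left(11 \right)} = 153 \left(-88\right) \left(18 + 11^{2}\right) = - 13464 \left(18 + 121\right) = \left(-13464\right) 139 = -1871496$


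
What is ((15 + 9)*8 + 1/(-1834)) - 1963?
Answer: -3248015/1834 ≈ -1771.0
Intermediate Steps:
((15 + 9)*8 + 1/(-1834)) - 1963 = (24*8 - 1/1834) - 1963 = (192 - 1/1834) - 1963 = 352127/1834 - 1963 = -3248015/1834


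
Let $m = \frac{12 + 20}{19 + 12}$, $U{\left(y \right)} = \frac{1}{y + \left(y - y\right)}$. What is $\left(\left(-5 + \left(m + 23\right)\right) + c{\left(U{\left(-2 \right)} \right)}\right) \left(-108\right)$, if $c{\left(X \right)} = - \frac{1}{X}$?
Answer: $- \frac{70416}{31} \approx -2271.5$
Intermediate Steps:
$U{\left(y \right)} = \frac{1}{y}$ ($U{\left(y \right)} = \frac{1}{y + 0} = \frac{1}{y}$)
$m = \frac{32}{31} \approx 1.0323$
$\left(\left(-5 + \left(m + 23\right)\right) + c{\left(U{\left(-2 \right)} \right)}\right) \left(-108\right) = \left(\left(-5 + \left(\frac{32}{31} + 23\right)\right) - \frac{1}{\frac{1}{-2}}\right) \left(-108\right) = \left(\left(-5 + \frac{745}{31}\right) - \frac{1}{- \frac{1}{2}}\right) \left(-108\right) = \left(\frac{590}{31} - -2\right) \left(-108\right) = \left(\frac{590}{31} + 2\right) \left(-108\right) = \frac{652}{31} \left(-108\right) = - \frac{70416}{31}$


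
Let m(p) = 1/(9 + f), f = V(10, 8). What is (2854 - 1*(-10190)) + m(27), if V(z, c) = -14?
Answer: 65219/5 ≈ 13044.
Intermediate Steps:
f = -14
m(p) = -⅕ (m(p) = 1/(9 - 14) = 1/(-5) = -⅕)
(2854 - 1*(-10190)) + m(27) = (2854 - 1*(-10190)) - ⅕ = (2854 + 10190) - ⅕ = 13044 - ⅕ = 65219/5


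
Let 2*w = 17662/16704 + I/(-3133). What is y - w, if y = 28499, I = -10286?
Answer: 1491342602173/52333632 ≈ 28497.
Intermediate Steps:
w = 113576195/52333632 (w = (17662/16704 - 10286/(-3133))/2 = (17662*(1/16704) - 10286*(-1/3133))/2 = (8831/8352 + 10286/3133)/2 = (½)*(113576195/26166816) = 113576195/52333632 ≈ 2.1702)
y - w = 28499 - 1*113576195/52333632 = 28499 - 113576195/52333632 = 1491342602173/52333632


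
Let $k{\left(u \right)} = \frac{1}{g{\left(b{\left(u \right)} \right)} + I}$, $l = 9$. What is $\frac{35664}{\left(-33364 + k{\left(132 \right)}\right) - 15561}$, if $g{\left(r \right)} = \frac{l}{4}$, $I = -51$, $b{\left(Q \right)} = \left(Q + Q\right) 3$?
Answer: $- \frac{6954480}{9540379} \approx -0.72895$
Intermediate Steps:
$b{\left(Q \right)} = 6 Q$ ($b{\left(Q \right)} = 2 Q 3 = 6 Q$)
$g{\left(r \right)} = \frac{9}{4}$
$k{\left(u \right)} = - \frac{4}{195}$ ($k{\left(u \right)} = \frac{1}{\frac{9}{4} - 51} = \frac{1}{- \frac{195}{4}} = - \frac{4}{195}$)
$\frac{35664}{\left(-33364 + k{\left(132 \right)}\right) - 15561} = \frac{35664}{\left(-33364 - \frac{4}{195}\right) - 15561} = \frac{35664}{- \frac{6505984}{195} - 15561} = \frac{35664}{- \frac{9540379}{195}} = 35664 \left(- \frac{195}{9540379}\right) = - \frac{6954480}{9540379}$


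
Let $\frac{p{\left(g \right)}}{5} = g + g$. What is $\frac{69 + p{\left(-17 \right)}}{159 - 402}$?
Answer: $\frac{101}{243} \approx 0.41564$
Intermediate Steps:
$p{\left(g \right)} = 10 g$ ($p{\left(g \right)} = 5 \left(g + g\right) = 5 \cdot 2 g = 10 g$)
$\frac{69 + p{\left(-17 \right)}}{159 - 402} = \frac{69 + 10 \left(-17\right)}{159 - 402} = \frac{69 - 170}{-243} = \left(-101\right) \left(- \frac{1}{243}\right) = \frac{101}{243}$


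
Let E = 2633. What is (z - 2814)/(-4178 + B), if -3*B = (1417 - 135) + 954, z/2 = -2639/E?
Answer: 1506/2633 ≈ 0.57197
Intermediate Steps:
z = -5278/2633 (z = 2*(-2639/2633) = -5278/2633 ≈ -2.0046)
B = -2236/3 (B = -((1417 - 135) + 954)/3 = -(1282 + 954)/3 = -⅓*2236 = -2236/3 ≈ -745.33)
(z - 2814)/(-4178 + B) = (-5278/2633 - 2814)/(-4178 - 2236/3) = -7414540/(2633*(-14770/3)) = -7414540/2633*(-3/14770) = 1506/2633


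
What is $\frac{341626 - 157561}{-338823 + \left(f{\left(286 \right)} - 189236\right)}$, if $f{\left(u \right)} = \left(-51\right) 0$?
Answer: $- \frac{26295}{75437} \approx -0.34857$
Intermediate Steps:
$f{\left(u \right)} = 0$
$\frac{341626 - 157561}{-338823 + \left(f{\left(286 \right)} - 189236\right)} = \frac{341626 - 157561}{-338823 + \left(0 - 189236\right)} = \frac{184065}{-338823 + \left(0 - 189236\right)} = \frac{184065}{-338823 - 189236} = \frac{184065}{-528059} = 184065 \left(- \frac{1}{528059}\right) = - \frac{26295}{75437}$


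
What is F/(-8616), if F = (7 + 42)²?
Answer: -2401/8616 ≈ -0.27867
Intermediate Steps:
F = 2401 (F = 49² = 2401)
F/(-8616) = 2401/(-8616) = 2401*(-1/8616) = -2401/8616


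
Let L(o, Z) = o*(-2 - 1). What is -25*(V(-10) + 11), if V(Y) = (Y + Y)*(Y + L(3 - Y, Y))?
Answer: -24775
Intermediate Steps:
L(o, Z) = -3*o (L(o, Z) = o*(-3) = -3*o)
V(Y) = 2*Y*(-9 + 4*Y) (V(Y) = (Y + Y)*(Y - 3*(3 - Y)) = (2*Y)*(Y + (-9 + 3*Y)) = (2*Y)*(-9 + 4*Y) = 2*Y*(-9 + 4*Y))
-25*(V(-10) + 11) = -25*(2*(-10)*(-9 + 4*(-10)) + 11) = -25*(2*(-10)*(-9 - 40) + 11) = -25*(2*(-10)*(-49) + 11) = -25*(980 + 11) = -25*991 = -24775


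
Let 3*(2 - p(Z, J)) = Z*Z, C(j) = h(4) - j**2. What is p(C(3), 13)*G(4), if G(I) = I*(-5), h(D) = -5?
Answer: 3800/3 ≈ 1266.7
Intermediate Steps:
G(I) = -5*I
C(j) = -5 - j**2
p(Z, J) = 2 - Z**2/3 (p(Z, J) = 2 - Z*Z/3 = 2 - Z**2/3)
p(C(3), 13)*G(4) = (2 - (-5 - 1*3**2)**2/3)*(-5*4) = (2 - (-5 - 1*9)**2/3)*(-20) = (2 - (-5 - 9)**2/3)*(-20) = (2 - 1/3*(-14)**2)*(-20) = (2 - 1/3*196)*(-20) = (2 - 196/3)*(-20) = -190/3*(-20) = 3800/3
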